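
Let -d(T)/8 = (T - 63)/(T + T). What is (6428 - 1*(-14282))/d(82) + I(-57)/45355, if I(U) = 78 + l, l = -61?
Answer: -1013457458/45355 ≈ -22345.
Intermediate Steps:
d(T) = -4*(-63 + T)/T (d(T) = -8*(T - 63)/(T + T) = -8*(-63 + T)/(2*T) = -8*(-63 + T)*1/(2*T) = -4*(-63 + T)/T)
I(U) = 17 (I(U) = 78 - 61 = 17)
(6428 - 1*(-14282))/d(82) + I(-57)/45355 = (6428 - 1*(-14282))/(-4 + 252/82) + 17/45355 = (6428 + 14282)/(-4 + 252*(1/82)) + 17*(1/45355) = 20710/(-4 + 126/41) + 17/45355 = 20710/(-38/41) + 17/45355 = 20710*(-41/38) + 17/45355 = -22345 + 17/45355 = -1013457458/45355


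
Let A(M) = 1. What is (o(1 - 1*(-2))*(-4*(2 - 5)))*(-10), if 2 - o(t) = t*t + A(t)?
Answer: 960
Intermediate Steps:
o(t) = 1 - t**2 (o(t) = 2 - (t*t + 1) = 2 - (t**2 + 1) = 2 - (1 + t**2) = 2 + (-1 - t**2) = 1 - t**2)
(o(1 - 1*(-2))*(-4*(2 - 5)))*(-10) = ((1 - (1 - 1*(-2))**2)*(-4*(2 - 5)))*(-10) = ((1 - (1 + 2)**2)*(-4*(-3)))*(-10) = ((1 - 1*3**2)*12)*(-10) = ((1 - 1*9)*12)*(-10) = ((1 - 9)*12)*(-10) = -8*12*(-10) = -96*(-10) = 960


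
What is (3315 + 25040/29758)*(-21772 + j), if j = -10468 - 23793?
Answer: -2764466781365/14879 ≈ -1.8580e+8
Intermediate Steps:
j = -34261
(3315 + 25040/29758)*(-21772 + j) = (3315 + 25040/29758)*(-21772 - 34261) = (3315 + 25040*(1/29758))*(-56033) = (3315 + 12520/14879)*(-56033) = (49336405/14879)*(-56033) = -2764466781365/14879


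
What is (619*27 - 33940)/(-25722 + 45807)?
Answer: -17227/20085 ≈ -0.85771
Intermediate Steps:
(619*27 - 33940)/(-25722 + 45807) = (16713 - 33940)/20085 = -17227*1/20085 = -17227/20085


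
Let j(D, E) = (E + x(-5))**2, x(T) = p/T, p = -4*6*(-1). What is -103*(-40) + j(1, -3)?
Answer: 104521/25 ≈ 4180.8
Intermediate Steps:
p = 24 (p = -24*(-1) = 24)
x(T) = 24/T
j(D, E) = (-24/5 + E)**2 (j(D, E) = (E + 24/(-5))**2 = (E + 24*(-1/5))**2 = (E - 24/5)**2 = (-24/5 + E)**2)
-103*(-40) + j(1, -3) = -103*(-40) + (-24 + 5*(-3))**2/25 = 4120 + (-24 - 15)**2/25 = 4120 + (1/25)*(-39)**2 = 4120 + (1/25)*1521 = 4120 + 1521/25 = 104521/25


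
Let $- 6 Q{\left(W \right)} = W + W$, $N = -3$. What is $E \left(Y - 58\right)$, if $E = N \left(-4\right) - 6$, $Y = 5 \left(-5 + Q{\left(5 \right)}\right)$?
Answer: $-548$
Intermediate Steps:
$Q{\left(W \right)} = - \frac{W}{3}$ ($Q{\left(W \right)} = - \frac{W + W}{6} = - \frac{2 W}{6} = - \frac{W}{3}$)
$Y = - \frac{100}{3}$ ($Y = 5 \left(-5 - \frac{5}{3}\right) = 5 \left(- \frac{20}{3}\right) = - \frac{100}{3} \approx -33.333$)
$E = 6$ ($E = \left(-3\right) \left(-4\right) - 6 = 12 - 6 = 6$)
$E \left(Y - 58\right) = 6 \left(- \frac{100}{3} - 58\right) = 6 \left(- \frac{274}{3}\right) = -548$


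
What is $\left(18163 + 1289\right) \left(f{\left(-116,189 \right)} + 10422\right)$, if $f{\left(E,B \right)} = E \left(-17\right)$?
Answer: $241088088$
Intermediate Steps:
$f{\left(E,B \right)} = - 17 E$
$\left(18163 + 1289\right) \left(f{\left(-116,189 \right)} + 10422\right) = \left(18163 + 1289\right) \left(\left(-17\right) \left(-116\right) + 10422\right) = 19452 \left(1972 + 10422\right) = 19452 \cdot 12394 = 241088088$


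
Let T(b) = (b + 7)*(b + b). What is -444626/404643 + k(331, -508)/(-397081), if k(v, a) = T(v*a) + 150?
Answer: -1204251264172916/8456634057 ≈ -1.4240e+5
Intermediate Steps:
T(b) = 2*b*(7 + b) (T(b) = (7 + b)*(2*b) = 2*b*(7 + b))
k(v, a) = 150 + 2*a*v*(7 + a*v) (k(v, a) = 2*(v*a)*(7 + v*a) + 150 = 2*(a*v)*(7 + a*v) + 150 = 2*a*v*(7 + a*v) + 150 = 150 + 2*a*v*(7 + a*v))
-444626/404643 + k(331, -508)/(-397081) = -444626/404643 + (150 + 2*(-508)*331*(7 - 508*331))/(-397081) = -444626*1/404643 + (150 + 2*(-508)*331*(7 - 168148))*(-1/397081) = -444626/404643 + (150 + 2*(-508)*331*(-168141))*(-1/397081) = -444626/404643 + (150 + 56545145736)*(-1/397081) = -444626/404643 + 56545145886*(-1/397081) = -444626/404643 - 56545145886/397081 = -1204251264172916/8456634057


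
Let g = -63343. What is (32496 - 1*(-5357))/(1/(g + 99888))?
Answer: 1383337885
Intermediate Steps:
(32496 - 1*(-5357))/(1/(g + 99888)) = (32496 - 1*(-5357))/(1/(-63343 + 99888)) = (32496 + 5357)/(1/36545) = 37853/(1/36545) = 37853*36545 = 1383337885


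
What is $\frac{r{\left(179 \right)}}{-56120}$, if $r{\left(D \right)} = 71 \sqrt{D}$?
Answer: $- \frac{71 \sqrt{179}}{56120} \approx -0.016926$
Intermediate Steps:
$\frac{r{\left(179 \right)}}{-56120} = \frac{71 \sqrt{179}}{-56120} = 71 \sqrt{179} \left(- \frac{1}{56120}\right) = - \frac{71 \sqrt{179}}{56120}$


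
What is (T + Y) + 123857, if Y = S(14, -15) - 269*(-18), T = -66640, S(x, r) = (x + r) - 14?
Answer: 62044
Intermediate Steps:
S(x, r) = -14 + r + x (S(x, r) = (r + x) - 14 = -14 + r + x)
Y = 4827 (Y = (-14 - 15 + 14) - 269*(-18) = -15 + 4842 = 4827)
(T + Y) + 123857 = (-66640 + 4827) + 123857 = -61813 + 123857 = 62044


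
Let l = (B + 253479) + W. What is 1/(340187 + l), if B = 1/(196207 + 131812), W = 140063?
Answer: 328019/240677052852 ≈ 1.3629e-6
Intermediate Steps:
B = 1/328019 ≈ 3.0486e-6
l = 129089253299/328019 (l = (1/328019 + 253479) + 140063 = 83145928102/328019 + 140063 = 129089253299/328019 ≈ 3.9354e+5)
1/(340187 + l) = 1/(340187 + 129089253299/328019) = 1/(240677052852/328019) = 328019/240677052852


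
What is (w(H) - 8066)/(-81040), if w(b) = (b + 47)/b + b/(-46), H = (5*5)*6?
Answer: 27834419/279588000 ≈ 0.099555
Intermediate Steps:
H = 150 (H = 25*6 = 150)
w(b) = -b/46 + (47 + b)/b (w(b) = (47 + b)/b + b*(-1/46) = (47 + b)/b - b/46 = -b/46 + (47 + b)/b)
(w(H) - 8066)/(-81040) = ((1 + 47/150 - 1/46*150) - 8066)/(-81040) = ((1 + 47*(1/150) - 75/23) - 8066)*(-1/81040) = ((1 + 47/150 - 75/23) - 8066)*(-1/81040) = (-6719/3450 - 8066)*(-1/81040) = -27834419/3450*(-1/81040) = 27834419/279588000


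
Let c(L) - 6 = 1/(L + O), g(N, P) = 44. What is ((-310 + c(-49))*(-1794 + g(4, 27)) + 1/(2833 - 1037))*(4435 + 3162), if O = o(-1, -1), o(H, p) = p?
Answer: 7259198339017/1796 ≈ 4.0419e+9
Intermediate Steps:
O = -1
c(L) = 6 + 1/(-1 + L) (c(L) = 6 + 1/(L - 1) = 6 + 1/(-1 + L))
((-310 + c(-49))*(-1794 + g(4, 27)) + 1/(2833 - 1037))*(4435 + 3162) = ((-310 + (-5 + 6*(-49))/(-1 - 49))*(-1794 + 44) + 1/(2833 - 1037))*(4435 + 3162) = ((-310 + (-5 - 294)/(-50))*(-1750) + 1/1796)*7597 = ((-310 - 1/50*(-299))*(-1750) + 1/1796)*7597 = ((-310 + 299/50)*(-1750) + 1/1796)*7597 = (-15201/50*(-1750) + 1/1796)*7597 = (532035 + 1/1796)*7597 = (955534861/1796)*7597 = 7259198339017/1796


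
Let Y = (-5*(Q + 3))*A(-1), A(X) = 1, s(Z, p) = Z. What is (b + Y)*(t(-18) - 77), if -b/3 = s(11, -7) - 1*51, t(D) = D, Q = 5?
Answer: -7600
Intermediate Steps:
b = 120 (b = -3*(11 - 1*51) = -3*(11 - 51) = -3*(-40) = 120)
Y = -40 (Y = -5*(5 + 3)*1 = -5*8*1 = -40*1 = -40)
(b + Y)*(t(-18) - 77) = (120 - 40)*(-18 - 77) = 80*(-95) = -7600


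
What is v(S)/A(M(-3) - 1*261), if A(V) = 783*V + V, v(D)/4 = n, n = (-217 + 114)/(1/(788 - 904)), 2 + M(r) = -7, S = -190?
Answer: -2987/13230 ≈ -0.22577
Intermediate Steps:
M(r) = -9 (M(r) = -2 - 7 = -9)
n = 11948 (n = -103/(1/(-116)) = -103/(-1/116) = -103*(-116) = 11948)
v(D) = 47792 (v(D) = 4*11948 = 47792)
A(V) = 784*V
v(S)/A(M(-3) - 1*261) = 47792/((784*(-9 - 1*261))) = 47792/((784*(-9 - 261))) = 47792/((784*(-270))) = 47792/(-211680) = 47792*(-1/211680) = -2987/13230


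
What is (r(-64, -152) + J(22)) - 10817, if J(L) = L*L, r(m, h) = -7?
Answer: -10340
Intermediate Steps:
J(L) = L²
(r(-64, -152) + J(22)) - 10817 = (-7 + 22²) - 10817 = (-7 + 484) - 10817 = 477 - 10817 = -10340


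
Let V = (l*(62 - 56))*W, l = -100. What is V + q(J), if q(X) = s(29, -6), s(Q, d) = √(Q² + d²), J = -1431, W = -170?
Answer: 102000 + √877 ≈ 1.0203e+5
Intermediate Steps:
q(X) = √877 (q(X) = √(29² + (-6)²) = √(841 + 36) = √877)
V = 102000 (V = -100*(62 - 56)*(-170) = -100*6*(-170) = -600*(-170) = 102000)
V + q(J) = 102000 + √877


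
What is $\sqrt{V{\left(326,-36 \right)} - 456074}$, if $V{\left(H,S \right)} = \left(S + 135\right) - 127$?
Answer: $3 i \sqrt{50678} \approx 675.35 i$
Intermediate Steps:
$V{\left(H,S \right)} = 8 + S$ ($V{\left(H,S \right)} = \left(135 + S\right) - 127 = 8 + S$)
$\sqrt{V{\left(326,-36 \right)} - 456074} = \sqrt{\left(8 - 36\right) - 456074} = \sqrt{-28 - 456074} = \sqrt{-456102} = 3 i \sqrt{50678}$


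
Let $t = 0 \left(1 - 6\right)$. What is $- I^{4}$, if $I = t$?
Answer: $0$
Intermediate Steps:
$t = 0$ ($t = 0 \left(1 - 6\right) = 0 \left(-5\right) = 0$)
$I = 0$
$- I^{4} = - 0^{4} = \left(-1\right) 0 = 0$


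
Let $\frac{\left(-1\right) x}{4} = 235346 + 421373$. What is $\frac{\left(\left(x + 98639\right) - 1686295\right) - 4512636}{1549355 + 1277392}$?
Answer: $- \frac{2909056}{942249} \approx -3.0874$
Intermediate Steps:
$x = -2626876$ ($x = - 4 \left(235346 + 421373\right) = \left(-4\right) 656719 = -2626876$)
$\frac{\left(\left(x + 98639\right) - 1686295\right) - 4512636}{1549355 + 1277392} = \frac{\left(\left(-2626876 + 98639\right) - 1686295\right) - 4512636}{1549355 + 1277392} = \frac{\left(-2528237 - 1686295\right) - 4512636}{2826747} = \left(-4214532 - 4512636\right) \frac{1}{2826747} = \left(-8727168\right) \frac{1}{2826747} = - \frac{2909056}{942249}$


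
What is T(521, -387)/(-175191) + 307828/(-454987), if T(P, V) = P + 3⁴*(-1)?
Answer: -54128889428/79709627517 ≈ -0.67908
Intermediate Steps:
T(P, V) = -81 + P (T(P, V) = P + 81*(-1) = P - 81 = -81 + P)
T(521, -387)/(-175191) + 307828/(-454987) = (-81 + 521)/(-175191) + 307828/(-454987) = 440*(-1/175191) + 307828*(-1/454987) = -440/175191 - 307828/454987 = -54128889428/79709627517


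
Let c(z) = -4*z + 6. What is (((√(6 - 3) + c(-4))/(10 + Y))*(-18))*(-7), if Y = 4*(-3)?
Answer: -1386 - 63*√3 ≈ -1495.1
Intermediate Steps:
c(z) = 6 - 4*z
Y = -12
(((√(6 - 3) + c(-4))/(10 + Y))*(-18))*(-7) = (((√(6 - 3) + (6 - 4*(-4)))/(10 - 12))*(-18))*(-7) = (((√3 + (6 + 16))/(-2))*(-18))*(-7) = (((√3 + 22)*(-½))*(-18))*(-7) = (((22 + √3)*(-½))*(-18))*(-7) = ((-11 - √3/2)*(-18))*(-7) = (198 + 9*√3)*(-7) = -1386 - 63*√3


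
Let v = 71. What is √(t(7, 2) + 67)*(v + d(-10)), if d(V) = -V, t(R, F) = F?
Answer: 81*√69 ≈ 672.84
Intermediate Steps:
√(t(7, 2) + 67)*(v + d(-10)) = √(2 + 67)*(71 - 1*(-10)) = √69*(71 + 10) = √69*81 = 81*√69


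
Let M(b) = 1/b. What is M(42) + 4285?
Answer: 179971/42 ≈ 4285.0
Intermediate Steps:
M(42) + 4285 = 1/42 + 4285 = 179971/42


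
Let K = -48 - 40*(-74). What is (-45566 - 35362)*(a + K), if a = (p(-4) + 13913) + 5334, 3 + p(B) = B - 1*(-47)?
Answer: -1796520672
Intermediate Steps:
K = 2912 (K = -48 + 2960 = 2912)
p(B) = 44 + B (p(B) = -3 + (B - 1*(-47)) = -3 + (B + 47) = -3 + (47 + B) = 44 + B)
a = 19287 (a = ((44 - 4) + 13913) + 5334 = (40 + 13913) + 5334 = 13953 + 5334 = 19287)
(-45566 - 35362)*(a + K) = (-45566 - 35362)*(19287 + 2912) = -80928*22199 = -1796520672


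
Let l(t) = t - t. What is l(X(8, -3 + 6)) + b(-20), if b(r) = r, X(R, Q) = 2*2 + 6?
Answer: -20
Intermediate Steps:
X(R, Q) = 10 (X(R, Q) = 4 + 6 = 10)
l(t) = 0
l(X(8, -3 + 6)) + b(-20) = 0 - 20 = -20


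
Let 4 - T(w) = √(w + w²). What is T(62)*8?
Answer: 32 - 24*√434 ≈ -467.98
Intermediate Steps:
T(w) = 4 - √(w + w²)
T(62)*8 = (4 - √(62*(1 + 62)))*8 = (4 - √(62*63))*8 = (4 - √3906)*8 = (4 - 3*√434)*8 = 32 - 24*√434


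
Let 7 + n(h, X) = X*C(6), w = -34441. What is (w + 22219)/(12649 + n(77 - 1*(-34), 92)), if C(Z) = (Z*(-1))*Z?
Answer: -2037/1555 ≈ -1.3100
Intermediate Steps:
C(Z) = -Z² (C(Z) = (-Z)*Z = -Z²)
n(h, X) = -7 - 36*X (n(h, X) = -7 + X*(-1*6²) = -7 + X*(-1*36) = -7 + X*(-36) = -7 - 36*X)
(w + 22219)/(12649 + n(77 - 1*(-34), 92)) = (-34441 + 22219)/(12649 + (-7 - 36*92)) = -12222/(12649 + (-7 - 3312)) = -12222/(12649 - 3319) = -12222/9330 = -12222*1/9330 = -2037/1555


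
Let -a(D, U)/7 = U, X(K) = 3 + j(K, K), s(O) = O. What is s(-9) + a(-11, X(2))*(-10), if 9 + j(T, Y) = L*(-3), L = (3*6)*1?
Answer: -4209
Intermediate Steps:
L = 18 (L = 18*1 = 18)
j(T, Y) = -63 (j(T, Y) = -9 + 18*(-3) = -9 - 54 = -63)
X(K) = -60 (X(K) = 3 - 63 = -60)
a(D, U) = -7*U
s(-9) + a(-11, X(2))*(-10) = -9 - 7*(-60)*(-10) = -9 + 420*(-10) = -9 - 4200 = -4209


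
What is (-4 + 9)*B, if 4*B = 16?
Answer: 20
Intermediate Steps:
B = 4 (B = (¼)*16 = 4)
(-4 + 9)*B = (-4 + 9)*4 = 5*4 = 20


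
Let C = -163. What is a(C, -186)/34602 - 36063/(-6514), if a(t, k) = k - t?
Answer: 311925526/56349357 ≈ 5.5356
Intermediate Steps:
a(C, -186)/34602 - 36063/(-6514) = (-186 - 1*(-163))/34602 - 36063/(-6514) = (-186 + 163)*(1/34602) - 36063*(-1/6514) = -23*1/34602 + 36063/6514 = -23/34602 + 36063/6514 = 311925526/56349357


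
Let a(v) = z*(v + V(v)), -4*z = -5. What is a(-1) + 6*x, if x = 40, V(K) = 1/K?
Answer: 475/2 ≈ 237.50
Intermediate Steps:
z = 5/4 (z = -¼*(-5) = 5/4 ≈ 1.2500)
a(v) = 5*v/4 + 5/(4*v) (a(v) = 5*(v + 1/v)/4 = 5*v/4 + 5/(4*v))
a(-1) + 6*x = (5/4)*(1 + (-1)²)/(-1) + 6*40 = (5/4)*(-1)*(1 + 1) + 240 = (5/4)*(-1)*2 + 240 = -5/2 + 240 = 475/2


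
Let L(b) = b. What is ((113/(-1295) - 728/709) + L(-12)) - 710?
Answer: -663930787/918155 ≈ -723.11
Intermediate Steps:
((113/(-1295) - 728/709) + L(-12)) - 710 = ((113/(-1295) - 728/709) - 12) - 710 = ((113*(-1/1295) - 728*1/709) - 12) - 710 = ((-113/1295 - 728/709) - 12) - 710 = (-1022877/918155 - 12) - 710 = -12040737/918155 - 710 = -663930787/918155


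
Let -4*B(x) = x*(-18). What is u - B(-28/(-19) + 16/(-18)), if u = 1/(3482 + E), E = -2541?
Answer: -47031/17879 ≈ -2.6305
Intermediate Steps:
B(x) = 9*x/2 (B(x) = -x*(-18)/4 = -(-9)*x/2 = 9*x/2)
u = 1/941 (u = 1/(3482 - 2541) = 1/941 ≈ 0.0010627)
u - B(-28/(-19) + 16/(-18)) = 1/941 - 9*(-28/(-19) + 16/(-18))/2 = 1/941 - 9*(-28*(-1/19) + 16*(-1/18))/2 = 1/941 - 9*(28/19 - 8/9)/2 = 1/941 - 9*100/(2*171) = 1/941 - 1*50/19 = 1/941 - 50/19 = -47031/17879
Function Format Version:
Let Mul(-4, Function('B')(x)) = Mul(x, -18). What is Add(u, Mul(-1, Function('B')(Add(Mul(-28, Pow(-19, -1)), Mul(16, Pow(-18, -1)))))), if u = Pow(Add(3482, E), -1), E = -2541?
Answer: Rational(-47031, 17879) ≈ -2.6305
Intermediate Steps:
Function('B')(x) = Mul(Rational(9, 2), x) (Function('B')(x) = Mul(Rational(-1, 4), Mul(x, -18)) = Mul(Rational(-1, 4), Mul(-18, x)) = Mul(Rational(9, 2), x))
u = Rational(1, 941) (u = Pow(Add(3482, -2541), -1) = Pow(941, -1) = Rational(1, 941) ≈ 0.0010627)
Add(u, Mul(-1, Function('B')(Add(Mul(-28, Pow(-19, -1)), Mul(16, Pow(-18, -1)))))) = Add(Rational(1, 941), Mul(-1, Mul(Rational(9, 2), Add(Mul(-28, Pow(-19, -1)), Mul(16, Pow(-18, -1)))))) = Add(Rational(1, 941), Mul(-1, Mul(Rational(9, 2), Add(Mul(-28, Rational(-1, 19)), Mul(16, Rational(-1, 18)))))) = Add(Rational(1, 941), Mul(-1, Mul(Rational(9, 2), Add(Rational(28, 19), Rational(-8, 9))))) = Add(Rational(1, 941), Mul(-1, Mul(Rational(9, 2), Rational(100, 171)))) = Add(Rational(1, 941), Mul(-1, Rational(50, 19))) = Add(Rational(1, 941), Rational(-50, 19)) = Rational(-47031, 17879)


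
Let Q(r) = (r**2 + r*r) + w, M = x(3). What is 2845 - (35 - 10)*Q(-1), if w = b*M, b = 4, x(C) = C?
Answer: 2495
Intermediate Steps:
M = 3
w = 12 (w = 4*3 = 12)
Q(r) = 12 + 2*r**2 (Q(r) = (r**2 + r*r) + 12 = (r**2 + r**2) + 12 = 2*r**2 + 12 = 12 + 2*r**2)
2845 - (35 - 10)*Q(-1) = 2845 - (35 - 10)*(12 + 2*(-1)**2) = 2845 - 25*(12 + 2*1) = 2845 - 25*(12 + 2) = 2845 - 25*14 = 2845 - 1*350 = 2845 - 350 = 2495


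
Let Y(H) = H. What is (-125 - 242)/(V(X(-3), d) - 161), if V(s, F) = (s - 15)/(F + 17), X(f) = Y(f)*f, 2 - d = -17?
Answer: 2202/967 ≈ 2.2771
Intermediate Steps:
d = 19 (d = 2 - 1*(-17) = 2 + 17 = 19)
X(f) = f² (X(f) = f*f = f²)
V(s, F) = (-15 + s)/(17 + F)
(-125 - 242)/(V(X(-3), d) - 161) = (-125 - 242)/((-15 + (-3)²)/(17 + 19) - 161) = -367/((-15 + 9)/36 - 161) = -367/((1/36)*(-6) - 161) = -367/(-⅙ - 161) = -367/(-967/6) = -367*(-6/967) = 2202/967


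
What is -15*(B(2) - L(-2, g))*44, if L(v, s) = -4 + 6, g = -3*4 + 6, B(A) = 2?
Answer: 0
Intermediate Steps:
g = -6 (g = -12 + 6 = -6)
L(v, s) = 2
-15*(B(2) - L(-2, g))*44 = -15*(2 - 1*2)*44 = -15*(2 - 2)*44 = -15*0*44 = -0*44 = -1*0 = 0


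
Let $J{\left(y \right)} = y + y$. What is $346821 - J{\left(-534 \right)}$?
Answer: $347889$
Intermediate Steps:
$J{\left(y \right)} = 2 y$
$346821 - J{\left(-534 \right)} = 346821 - 2 \left(-534\right) = 346821 - -1068 = 346821 + 1068 = 347889$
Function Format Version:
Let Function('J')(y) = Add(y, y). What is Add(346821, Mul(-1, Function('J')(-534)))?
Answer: 347889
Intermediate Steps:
Function('J')(y) = Mul(2, y)
Add(346821, Mul(-1, Function('J')(-534))) = Add(346821, Mul(-1, Mul(2, -534))) = Add(346821, Mul(-1, -1068)) = Add(346821, 1068) = 347889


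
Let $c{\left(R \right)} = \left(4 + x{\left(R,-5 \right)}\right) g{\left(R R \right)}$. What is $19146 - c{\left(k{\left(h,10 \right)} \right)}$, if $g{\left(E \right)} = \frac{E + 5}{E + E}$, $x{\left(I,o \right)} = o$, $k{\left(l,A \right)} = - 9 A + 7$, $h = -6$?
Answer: $\frac{131900241}{6889} \approx 19147.0$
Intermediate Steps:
$k{\left(l,A \right)} = 7 - 9 A$
$g{\left(E \right)} = \frac{5 + E}{2 E}$
$c{\left(R \right)} = - \frac{5 + R^{2}}{2 R^{2}}$ ($c{\left(R \right)} = \left(4 - 5\right) \frac{5 + R R}{2 R R} = - \frac{5 + R^{2}}{2 R^{2}}$)
$19146 - c{\left(k{\left(h,10 \right)} \right)} = 19146 - \frac{-5 - \left(7 - 90\right)^{2}}{2 \left(7 - 90\right)^{2}} = 19146 - \frac{-5 - \left(-83\right)^{2}}{2 \cdot 6889} = 19146 - \frac{1}{2} \cdot \frac{1}{6889} \left(-5 - 6889\right) = 19146 - \frac{1}{2} \cdot \frac{1}{6889} \left(-6894\right) = 19146 - - \frac{3447}{6889} = 19146 + \frac{3447}{6889} = \frac{131900241}{6889}$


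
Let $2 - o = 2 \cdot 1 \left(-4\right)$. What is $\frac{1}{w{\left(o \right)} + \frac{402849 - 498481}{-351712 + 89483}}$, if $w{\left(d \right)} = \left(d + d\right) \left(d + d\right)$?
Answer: $\frac{262229}{104987232} \approx 0.0024977$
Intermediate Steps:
$o = 10$ ($o = 2 - 2 \cdot 1 \left(-4\right) = 2 - 2 \left(-4\right) = 2 - -8 = 2 + 8 = 10$)
$w{\left(d \right)} = 4 d^{2}$ ($w{\left(d \right)} = 2 d 2 d = 4 d^{2}$)
$\frac{1}{w{\left(o \right)} + \frac{402849 - 498481}{-351712 + 89483}} = \frac{1}{4 \cdot 10^{2} + \frac{402849 - 498481}{-351712 + 89483}} = \frac{1}{4 \cdot 100 - \frac{95632}{-262229}} = \frac{1}{400 - - \frac{95632}{262229}} = \frac{1}{400 + \frac{95632}{262229}} = \frac{1}{\frac{104987232}{262229}} = \frac{262229}{104987232}$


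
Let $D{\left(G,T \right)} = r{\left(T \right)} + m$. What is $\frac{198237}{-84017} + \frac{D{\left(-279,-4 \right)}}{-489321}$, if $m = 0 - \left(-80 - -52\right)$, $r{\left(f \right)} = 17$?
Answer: $- \frac{10778367538}{4567920273} \approx -2.3596$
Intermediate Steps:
$m = 28$ ($m = 0 - \left(-80 + 52\right) = 0 - -28 = 0 + 28 = 28$)
$D{\left(G,T \right)} = 45$ ($D{\left(G,T \right)} = 17 + 28 = 45$)
$\frac{198237}{-84017} + \frac{D{\left(-279,-4 \right)}}{-489321} = \frac{198237}{-84017} + \frac{45}{-489321} = 198237 \left(- \frac{1}{84017}\right) + 45 \left(- \frac{1}{489321}\right) = - \frac{198237}{84017} - \frac{5}{54369} = - \frac{10778367538}{4567920273}$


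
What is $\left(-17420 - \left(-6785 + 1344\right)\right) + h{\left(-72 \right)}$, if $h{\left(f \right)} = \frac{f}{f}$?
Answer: $-11978$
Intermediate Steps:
$h{\left(f \right)} = 1$
$\left(-17420 - \left(-6785 + 1344\right)\right) + h{\left(-72 \right)} = \left(-17420 - \left(-6785 + 1344\right)\right) + 1 = \left(-17420 - -5441\right) + 1 = \left(-17420 + \left(-286 + 5727\right)\right) + 1 = \left(-17420 + 5441\right) + 1 = -11979 + 1 = -11978$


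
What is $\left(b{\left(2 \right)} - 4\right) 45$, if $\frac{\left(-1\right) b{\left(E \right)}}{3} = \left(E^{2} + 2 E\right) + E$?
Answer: $-1530$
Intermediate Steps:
$b{\left(E \right)} = - 9 E - 3 E^{2}$ ($b{\left(E \right)} = - 3 \left(\left(E^{2} + 2 E\right) + E\right) = - 3 \left(E^{2} + 3 E\right) = - 9 E - 3 E^{2}$)
$\left(b{\left(2 \right)} - 4\right) 45 = \left(\left(-3\right) 2 \left(3 + 2\right) - 4\right) 45 = \left(\left(-3\right) 2 \cdot 5 - 4\right) 45 = \left(-30 - 4\right) 45 = \left(-34\right) 45 = -1530$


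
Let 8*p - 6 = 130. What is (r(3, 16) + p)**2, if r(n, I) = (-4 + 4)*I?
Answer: 289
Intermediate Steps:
p = 17 (p = 3/4 + (1/8)*130 = 3/4 + 65/4 = 17)
r(n, I) = 0 (r(n, I) = 0*I = 0)
(r(3, 16) + p)**2 = (0 + 17)**2 = 17**2 = 289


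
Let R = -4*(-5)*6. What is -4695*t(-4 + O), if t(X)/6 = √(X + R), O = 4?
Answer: -56340*√30 ≈ -3.0859e+5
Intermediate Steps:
R = 120 (R = 20*6 = 120)
t(X) = 6*√(120 + X) (t(X) = 6*√(X + 120) = 6*√(120 + X))
-4695*t(-4 + O) = -28170*√(120 + (-4 + 4)) = -28170*√(120 + 0) = -28170*√120 = -28170*2*√30 = -56340*√30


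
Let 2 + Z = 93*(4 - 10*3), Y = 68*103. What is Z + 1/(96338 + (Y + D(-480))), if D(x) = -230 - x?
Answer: -250692639/103592 ≈ -2420.0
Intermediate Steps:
Y = 7004
Z = -2420 (Z = -2 + 93*(4 - 10*3) = -2 + 93*(4 - 30) = -2 + 93*(-26) = -2 - 2418 = -2420)
Z + 1/(96338 + (Y + D(-480))) = -2420 + 1/(96338 + (7004 + (-230 - 1*(-480)))) = -2420 + 1/(96338 + (7004 + (-230 + 480))) = -2420 + 1/(96338 + (7004 + 250)) = -2420 + 1/(96338 + 7254) = -2420 + 1/103592 = -250692639/103592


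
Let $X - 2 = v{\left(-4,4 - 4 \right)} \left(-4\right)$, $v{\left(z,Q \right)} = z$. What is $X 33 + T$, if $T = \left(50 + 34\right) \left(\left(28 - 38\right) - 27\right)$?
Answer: $-2514$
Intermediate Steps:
$T = -3108$ ($T = 84 \left(\left(28 - 38\right) - 27\right) = 84 \left(-10 - 27\right) = 84 \left(-37\right) = -3108$)
$X = 18$ ($X = 2 - -16 = 2 + 16 = 18$)
$X 33 + T = 18 \cdot 33 - 3108 = 594 - 3108 = -2514$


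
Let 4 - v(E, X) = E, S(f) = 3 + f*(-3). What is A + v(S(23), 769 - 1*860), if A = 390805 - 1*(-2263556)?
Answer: 2654431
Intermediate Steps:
S(f) = 3 - 3*f
v(E, X) = 4 - E
A = 2654361 (A = 390805 + 2263556 = 2654361)
A + v(S(23), 769 - 1*860) = 2654361 + (4 - (3 - 3*23)) = 2654361 + (4 - (3 - 69)) = 2654361 + (4 - 1*(-66)) = 2654361 + (4 + 66) = 2654361 + 70 = 2654431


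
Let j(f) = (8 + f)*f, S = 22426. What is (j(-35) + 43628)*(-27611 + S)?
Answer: -231111005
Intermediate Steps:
j(f) = f*(8 + f)
(j(-35) + 43628)*(-27611 + S) = (-35*(8 - 35) + 43628)*(-27611 + 22426) = (-35*(-27) + 43628)*(-5185) = (945 + 43628)*(-5185) = 44573*(-5185) = -231111005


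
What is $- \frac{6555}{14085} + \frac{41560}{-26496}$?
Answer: $- \frac{2108483}{1036656} \approx -2.0339$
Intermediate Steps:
$- \frac{6555}{14085} + \frac{41560}{-26496} = \left(-6555\right) \frac{1}{14085} + 41560 \left(- \frac{1}{26496}\right) = - \frac{437}{939} - \frac{5195}{3312} = - \frac{2108483}{1036656}$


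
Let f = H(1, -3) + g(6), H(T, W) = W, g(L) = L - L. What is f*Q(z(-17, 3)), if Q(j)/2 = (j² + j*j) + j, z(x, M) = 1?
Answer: -18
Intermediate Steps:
g(L) = 0
Q(j) = 2*j + 4*j² (Q(j) = 2*((j² + j*j) + j) = 2*((j² + j²) + j) = 2*(2*j² + j) = 2*(j + 2*j²) = 2*j + 4*j²)
f = -3 (f = -3 + 0 = -3)
f*Q(z(-17, 3)) = -6*(1 + 2*1) = -6*(1 + 2) = -6*3 = -3*6 = -18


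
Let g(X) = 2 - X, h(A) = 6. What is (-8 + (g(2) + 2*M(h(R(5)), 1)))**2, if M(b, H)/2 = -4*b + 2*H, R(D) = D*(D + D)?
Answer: 9216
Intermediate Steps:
R(D) = 2*D**2 (R(D) = D*(2*D) = 2*D**2)
M(b, H) = -8*b + 4*H (M(b, H) = 2*(-4*b + 2*H) = -8*b + 4*H)
(-8 + (g(2) + 2*M(h(R(5)), 1)))**2 = (-8 + ((2 - 1*2) + 2*(-8*6 + 4*1)))**2 = (-8 + ((2 - 2) + 2*(-48 + 4)))**2 = (-8 + (0 + 2*(-44)))**2 = (-8 + (0 - 88))**2 = (-8 - 88)**2 = (-96)**2 = 9216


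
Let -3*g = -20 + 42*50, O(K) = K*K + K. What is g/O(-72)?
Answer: -260/1917 ≈ -0.13563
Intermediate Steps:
O(K) = K + K**2 (O(K) = K**2 + K = K + K**2)
g = -2080/3 (g = -(-20 + 42*50)/3 = -(-20 + 2100)/3 = -1/3*2080 = -2080/3 ≈ -693.33)
g/O(-72) = -2080*(-1/(72*(1 - 72)))/3 = -2080/(3*((-72*(-71)))) = -2080/3/5112 = -2080/3*1/5112 = -260/1917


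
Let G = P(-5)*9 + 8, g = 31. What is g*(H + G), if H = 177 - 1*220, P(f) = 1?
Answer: -806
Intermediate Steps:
G = 17 (G = 1*9 + 8 = 9 + 8 = 17)
H = -43 (H = 177 - 220 = -43)
g*(H + G) = 31*(-43 + 17) = 31*(-26) = -806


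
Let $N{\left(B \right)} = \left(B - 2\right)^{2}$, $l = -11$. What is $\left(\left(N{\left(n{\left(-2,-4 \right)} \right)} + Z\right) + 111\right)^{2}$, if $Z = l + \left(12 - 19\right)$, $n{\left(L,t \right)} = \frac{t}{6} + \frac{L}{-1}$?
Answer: $\frac{707281}{81} \approx 8731.9$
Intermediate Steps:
$n{\left(L,t \right)} = - L + \frac{t}{6}$ ($n{\left(L,t \right)} = t \frac{1}{6} + L \left(-1\right) = \frac{t}{6} - L = - L + \frac{t}{6}$)
$Z = -18$ ($Z = -11 + \left(12 - 19\right) = -11 - 7 = -18$)
$N{\left(B \right)} = \left(-2 + B\right)^{2}$
$\left(\left(N{\left(n{\left(-2,-4 \right)} \right)} + Z\right) + 111\right)^{2} = \left(\left(\left(-2 + \left(\left(-1\right) \left(-2\right) + \frac{1}{6} \left(-4\right)\right)\right)^{2} - 18\right) + 111\right)^{2} = \left(\left(\left(-2 + \left(2 - \frac{2}{3}\right)\right)^{2} - 18\right) + 111\right)^{2} = \left(\left(\left(-2 + \frac{4}{3}\right)^{2} - 18\right) + 111\right)^{2} = \left(\left(\left(- \frac{2}{3}\right)^{2} - 18\right) + 111\right)^{2} = \left(\left(\frac{4}{9} - 18\right) + 111\right)^{2} = \left(- \frac{158}{9} + 111\right)^{2} = \left(\frac{841}{9}\right)^{2} = \frac{707281}{81}$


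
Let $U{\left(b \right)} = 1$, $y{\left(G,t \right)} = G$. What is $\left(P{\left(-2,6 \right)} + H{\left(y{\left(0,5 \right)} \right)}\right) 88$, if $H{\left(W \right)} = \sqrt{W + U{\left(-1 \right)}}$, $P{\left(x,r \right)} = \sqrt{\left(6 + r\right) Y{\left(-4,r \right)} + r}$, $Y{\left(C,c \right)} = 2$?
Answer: $88 + 88 \sqrt{30} \approx 570.0$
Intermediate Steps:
$P{\left(x,r \right)} = \sqrt{12 + 3 r}$ ($P{\left(x,r \right)} = \sqrt{\left(6 + r\right) 2 + r} = \sqrt{\left(12 + 2 r\right) + r} = \sqrt{12 + 3 r}$)
$H{\left(W \right)} = \sqrt{1 + W}$ ($H{\left(W \right)} = \sqrt{W + 1} = \sqrt{1 + W}$)
$\left(P{\left(-2,6 \right)} + H{\left(y{\left(0,5 \right)} \right)}\right) 88 = \left(\sqrt{12 + 3 \cdot 6} + \sqrt{1 + 0}\right) 88 = \left(\sqrt{12 + 18} + \sqrt{1}\right) 88 = \left(\sqrt{30} + 1\right) 88 = \left(1 + \sqrt{30}\right) 88 = 88 + 88 \sqrt{30}$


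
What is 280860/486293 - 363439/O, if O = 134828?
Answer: -138870049547/65565912604 ≈ -2.1180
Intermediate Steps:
280860/486293 - 363439/O = 280860/486293 - 363439/134828 = -138870049547/65565912604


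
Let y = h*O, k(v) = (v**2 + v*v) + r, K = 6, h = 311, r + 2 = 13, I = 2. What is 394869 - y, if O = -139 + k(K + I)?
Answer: 394869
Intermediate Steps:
r = 11 (r = -2 + 13 = 11)
k(v) = 11 + 2*v**2 (k(v) = (v**2 + v*v) + 11 = (v**2 + v**2) + 11 = 2*v**2 + 11 = 11 + 2*v**2)
O = 0 (O = -139 + (11 + 2*(6 + 2)**2) = -139 + (11 + 2*8**2) = -139 + (11 + 2*64) = -139 + (11 + 128) = -139 + 139 = 0)
y = 0 (y = 311*0 = 0)
394869 - y = 394869 - 1*0 = 394869 + 0 = 394869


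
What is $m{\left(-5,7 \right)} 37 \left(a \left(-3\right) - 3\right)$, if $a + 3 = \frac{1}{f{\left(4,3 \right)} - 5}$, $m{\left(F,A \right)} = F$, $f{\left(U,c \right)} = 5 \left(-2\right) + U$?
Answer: $- \frac{12765}{11} \approx -1160.5$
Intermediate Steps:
$f{\left(U,c \right)} = -10 + U$
$a = - \frac{34}{11}$ ($a = -3 + \frac{1}{\left(-10 + 4\right) - 5} = -3 + \frac{1}{-6 - 5} = -3 + \frac{1}{-11} = -3 - \frac{1}{11} = - \frac{34}{11} \approx -3.0909$)
$m{\left(-5,7 \right)} 37 \left(a \left(-3\right) - 3\right) = \left(-5\right) 37 \left(\left(- \frac{34}{11}\right) \left(-3\right) - 3\right) = - 185 \left(\frac{102}{11} - 3\right) = \left(-185\right) \frac{69}{11} = - \frac{12765}{11}$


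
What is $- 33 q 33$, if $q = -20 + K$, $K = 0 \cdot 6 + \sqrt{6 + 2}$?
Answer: $21780 - 2178 \sqrt{2} \approx 18700.0$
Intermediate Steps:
$K = 2 \sqrt{2}$ ($K = 0 + \sqrt{8} = 0 + 2 \sqrt{2} = 2 \sqrt{2} \approx 2.8284$)
$q = -20 + 2 \sqrt{2} \approx -17.172$
$- 33 q 33 = - 33 \left(-20 + 2 \sqrt{2}\right) 33 = \left(660 - 66 \sqrt{2}\right) 33 = 21780 - 2178 \sqrt{2}$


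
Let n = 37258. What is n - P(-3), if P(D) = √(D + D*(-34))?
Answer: 37258 - 3*√11 ≈ 37248.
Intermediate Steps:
P(D) = √33*√(-D) (P(D) = √(D - 34*D) = √(-33*D) = √33*√(-D))
n - P(-3) = 37258 - √33*√(-1*(-3)) = 37258 - √33*√3 = 37258 - 3*√11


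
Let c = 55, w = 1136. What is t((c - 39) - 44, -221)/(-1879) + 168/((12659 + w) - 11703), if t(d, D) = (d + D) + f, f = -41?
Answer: 230588/982717 ≈ 0.23464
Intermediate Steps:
t(d, D) = -41 + D + d (t(d, D) = (d + D) - 41 = (D + d) - 41 = -41 + D + d)
t((c - 39) - 44, -221)/(-1879) + 168/((12659 + w) - 11703) = (-41 - 221 + ((55 - 39) - 44))/(-1879) + 168/((12659 + 1136) - 11703) = (-41 - 221 + (16 - 44))*(-1/1879) + 168/(13795 - 11703) = (-41 - 221 - 28)*(-1/1879) + 168/2092 = -290*(-1/1879) + 168*(1/2092) = 290/1879 + 42/523 = 230588/982717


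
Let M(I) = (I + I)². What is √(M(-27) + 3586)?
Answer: √6502 ≈ 80.635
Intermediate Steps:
M(I) = 4*I² (M(I) = (2*I)² = 4*I²)
√(M(-27) + 3586) = √(4*(-27)² + 3586) = √(4*729 + 3586) = √(2916 + 3586) = √6502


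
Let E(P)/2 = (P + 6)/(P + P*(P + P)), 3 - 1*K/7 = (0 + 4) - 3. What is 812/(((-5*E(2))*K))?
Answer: -29/4 ≈ -7.2500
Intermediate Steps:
K = 14 (K = 21 - 7*((0 + 4) - 3) = 21 - 7*(4 - 3) = 21 - 7*1 = 21 - 7 = 14)
E(P) = 2*(6 + P)/(P + 2*P²) (E(P) = 2*((P + 6)/(P + P*(P + P))) = 2*((6 + P)/(P + P*(2*P))) = 2*((6 + P)/(P + 2*P²)) = 2*(6 + P)/(P + 2*P²))
812/(((-5*E(2))*K)) = 812/((-10*(6 + 2)/(2*(1 + 2*2))*14)) = 812/((-10*8/(2*(1 + 4))*14)) = 812/((-10*8/(2*5)*14)) = 812/((-5*8/5*14)) = 812/((-8*14)) = 812/(-112) = 812*(-1/112) = -29/4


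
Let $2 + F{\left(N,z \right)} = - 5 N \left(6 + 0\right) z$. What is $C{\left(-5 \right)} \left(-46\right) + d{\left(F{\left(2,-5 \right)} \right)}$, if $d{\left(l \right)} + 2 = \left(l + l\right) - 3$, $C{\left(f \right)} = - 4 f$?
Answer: $-329$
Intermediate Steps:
$F{\left(N,z \right)} = -2 - 30 N z$ ($F{\left(N,z \right)} = -2 + - 5 N \left(6 + 0\right) z = -2 + - 5 N 6 z = -2 - 30 N z$)
$d{\left(l \right)} = -5 + 2 l$ ($d{\left(l \right)} = -2 + \left(\left(l + l\right) - 3\right) = -2 + \left(2 l - 3\right) = -2 + \left(-3 + 2 l\right) = -5 + 2 l$)
$C{\left(-5 \right)} \left(-46\right) + d{\left(F{\left(2,-5 \right)} \right)} = \left(-4\right) \left(-5\right) \left(-46\right) - \left(5 - 2 \left(-2 - 60 \left(-5\right)\right)\right) = 20 \left(-46\right) - \left(5 - 2 \left(-2 + 300\right)\right) = -920 + \left(-5 + 2 \cdot 298\right) = -920 + \left(-5 + 596\right) = -920 + 591 = -329$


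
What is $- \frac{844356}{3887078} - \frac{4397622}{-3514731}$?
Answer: $\frac{2354369253380}{2277005591003} \approx 1.034$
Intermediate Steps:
$- \frac{844356}{3887078} - \frac{4397622}{-3514731} = \left(-844356\right) \frac{1}{3887078} - - \frac{1465874}{1171577} = - \frac{422178}{1943539} + \frac{1465874}{1171577} = \frac{2354369253380}{2277005591003}$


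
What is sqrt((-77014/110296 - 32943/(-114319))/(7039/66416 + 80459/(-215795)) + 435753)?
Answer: sqrt(15835512233211507754975570523841343903252757)/6028303365514472767 ≈ 660.12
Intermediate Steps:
sqrt((-77014/110296 - 32943/(-114319))/(7039/66416 + 80459/(-215795)) + 435753) = sqrt((-77014*1/110296 - 32943*(-1/114319))/(7039*(1/66416) + 80459*(-1/215795)) + 435753) = sqrt((-38507/55148 + 32943/114319)/(7039/66416 - 80459/215795) + 435753) = sqrt(-2585341169/(6304464212*(-3824783939/14332240720)) + 435753) = sqrt(-2585341169/6304464212*(-14332240720/3824783939) + 435753) = sqrt(9263432994358550420/6028303365514472767 + 435753) = sqrt(2626860539866022410188971/6028303365514472767) = sqrt(15835512233211507754975570523841343903252757)/6028303365514472767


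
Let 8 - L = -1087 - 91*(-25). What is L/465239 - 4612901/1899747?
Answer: -2148343149799/883836394533 ≈ -2.4307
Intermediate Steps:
L = -1180 (L = 8 - (-1087 - 91*(-25)) = 8 - (-1087 + 2275) = 8 - 1*1188 = 8 - 1188 = -1180)
L/465239 - 4612901/1899747 = -1180/465239 - 4612901/1899747 = -2148343149799/883836394533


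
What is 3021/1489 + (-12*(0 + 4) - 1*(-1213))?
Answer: 1737706/1489 ≈ 1167.0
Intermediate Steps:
3021/1489 + (-12*(0 + 4) - 1*(-1213)) = 3021*(1/1489) + (-12*4 + 1213) = 3021/1489 + (-48 + 1213) = 3021/1489 + 1165 = 1737706/1489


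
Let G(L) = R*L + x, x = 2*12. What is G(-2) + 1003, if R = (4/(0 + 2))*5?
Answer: 1007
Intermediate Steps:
R = 10 (R = (4/2)*5 = ((½)*4)*5 = 2*5 = 10)
x = 24
G(L) = 24 + 10*L (G(L) = 10*L + 24 = 24 + 10*L)
G(-2) + 1003 = (24 + 10*(-2)) + 1003 = (24 - 20) + 1003 = 4 + 1003 = 1007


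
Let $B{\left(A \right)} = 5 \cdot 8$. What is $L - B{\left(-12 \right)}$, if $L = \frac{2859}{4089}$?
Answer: $- \frac{53567}{1363} \approx -39.301$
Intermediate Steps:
$B{\left(A \right)} = 40$
$L = \frac{953}{1363}$ ($L = 2859 \cdot \frac{1}{4089} = \frac{953}{1363} \approx 0.69919$)
$L - B{\left(-12 \right)} = \frac{953}{1363} - 40 = - \frac{53567}{1363}$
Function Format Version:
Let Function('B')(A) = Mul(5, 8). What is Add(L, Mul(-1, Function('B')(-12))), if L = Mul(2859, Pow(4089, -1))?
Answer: Rational(-53567, 1363) ≈ -39.301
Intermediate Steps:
Function('B')(A) = 40
L = Rational(953, 1363) (L = Mul(2859, Rational(1, 4089)) = Rational(953, 1363) ≈ 0.69919)
Add(L, Mul(-1, Function('B')(-12))) = Add(Rational(953, 1363), Mul(-1, 40)) = Add(Rational(953, 1363), -40) = Rational(-53567, 1363)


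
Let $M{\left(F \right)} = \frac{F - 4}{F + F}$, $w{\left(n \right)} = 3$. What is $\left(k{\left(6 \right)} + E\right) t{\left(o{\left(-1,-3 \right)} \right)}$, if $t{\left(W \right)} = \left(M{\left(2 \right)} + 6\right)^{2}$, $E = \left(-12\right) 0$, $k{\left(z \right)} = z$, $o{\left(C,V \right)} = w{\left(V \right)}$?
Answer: $\frac{363}{2} \approx 181.5$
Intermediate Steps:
$o{\left(C,V \right)} = 3$
$M{\left(F \right)} = \frac{-4 + F}{2 F}$
$E = 0$
$t{\left(W \right)} = \frac{121}{4}$ ($t{\left(W \right)} = \left(\frac{-4 + 2}{2 \cdot 2} + 6\right)^{2} = \left(\frac{1}{2} \cdot \frac{1}{2} \left(-2\right) + 6\right)^{2} = \left(- \frac{1}{2} + 6\right)^{2} = \left(\frac{11}{2}\right)^{2} = \frac{121}{4}$)
$\left(k{\left(6 \right)} + E\right) t{\left(o{\left(-1,-3 \right)} \right)} = \left(6 + 0\right) \frac{121}{4} = 6 \cdot \frac{121}{4} = \frac{363}{2}$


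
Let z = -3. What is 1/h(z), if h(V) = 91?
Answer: 1/91 ≈ 0.010989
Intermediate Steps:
1/h(z) = 1/91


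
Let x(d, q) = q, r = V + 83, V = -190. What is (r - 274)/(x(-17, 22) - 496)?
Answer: 127/158 ≈ 0.80380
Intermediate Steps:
r = -107 (r = -190 + 83 = -107)
(r - 274)/(x(-17, 22) - 496) = (-107 - 274)/(22 - 496) = -381/(-474) = -381*(-1/474) = 127/158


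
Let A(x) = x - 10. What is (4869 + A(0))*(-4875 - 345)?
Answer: -25363980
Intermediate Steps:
A(x) = -10 + x
(4869 + A(0))*(-4875 - 345) = (4869 + (-10 + 0))*(-4875 - 345) = (4869 - 10)*(-5220) = 4859*(-5220) = -25363980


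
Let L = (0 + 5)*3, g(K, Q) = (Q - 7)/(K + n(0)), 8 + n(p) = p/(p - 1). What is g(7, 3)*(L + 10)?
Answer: 100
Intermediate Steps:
n(p) = -8 + p/(-1 + p) (n(p) = -8 + p/(p - 1) = -8 + p/(-1 + p))
g(K, Q) = (-7 + Q)/(-8 + K) (g(K, Q) = (Q - 7)/(K + (8 - 7*0)/(-1 + 0)) = (-7 + Q)/(K + (8 + 0)/(-1)) = (-7 + Q)/(K - 1*8) = (-7 + Q)/(K - 8) = (-7 + Q)/(-8 + K))
L = 15 (L = 5*3 = 15)
g(7, 3)*(L + 10) = ((-7 + 3)/(-8 + 7))*(15 + 10) = (-4/(-1))*25 = -1*(-4)*25 = 4*25 = 100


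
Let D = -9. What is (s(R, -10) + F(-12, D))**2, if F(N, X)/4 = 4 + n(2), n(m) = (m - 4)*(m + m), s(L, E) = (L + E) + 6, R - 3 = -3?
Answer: 400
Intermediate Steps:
R = 0 (R = 3 - 3 = 0)
s(L, E) = 6 + E + L (s(L, E) = (E + L) + 6 = 6 + E + L)
n(m) = 2*m*(-4 + m) (n(m) = (-4 + m)*(2*m) = 2*m*(-4 + m))
F(N, X) = -16 (F(N, X) = 4*(4 + 2*2*(-4 + 2)) = 4*(4 + 2*2*(-2)) = 4*(4 - 8) = 4*(-4) = -16)
(s(R, -10) + F(-12, D))**2 = ((6 - 10 + 0) - 16)**2 = (-4 - 16)**2 = (-20)**2 = 400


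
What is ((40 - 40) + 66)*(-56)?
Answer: -3696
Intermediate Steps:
((40 - 40) + 66)*(-56) = (0 + 66)*(-56) = 66*(-56) = -3696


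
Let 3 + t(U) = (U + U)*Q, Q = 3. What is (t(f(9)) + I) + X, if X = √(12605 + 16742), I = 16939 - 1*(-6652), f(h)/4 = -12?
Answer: 23300 + √29347 ≈ 23471.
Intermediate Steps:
f(h) = -48 (f(h) = 4*(-12) = -48)
I = 23591 (I = 16939 + 6652 = 23591)
t(U) = -3 + 6*U (t(U) = -3 + (U + U)*3 = -3 + (2*U)*3 = -3 + 6*U)
X = √29347 ≈ 171.31
(t(f(9)) + I) + X = ((-3 + 6*(-48)) + 23591) + √29347 = ((-3 - 288) + 23591) + √29347 = (-291 + 23591) + √29347 = 23300 + √29347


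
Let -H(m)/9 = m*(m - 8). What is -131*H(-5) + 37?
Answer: 76672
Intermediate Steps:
H(m) = -9*m*(-8 + m) (H(m) = -9*m*(m - 8) = -9*m*(-8 + m))
-131*H(-5) + 37 = -1179*(-5)*(8 - 1*(-5)) + 37 = -1179*(-5)*(8 + 5) + 37 = -1179*(-5)*13 + 37 = -131*(-585) + 37 = 76635 + 37 = 76672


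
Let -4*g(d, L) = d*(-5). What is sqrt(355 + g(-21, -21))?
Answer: sqrt(1315)/2 ≈ 18.131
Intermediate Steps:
g(d, L) = 5*d/4 (g(d, L) = -d*(-5)/4 = -(-5)*d/4 = 5*d/4)
sqrt(355 + g(-21, -21)) = sqrt(355 + (5/4)*(-21)) = sqrt(355 - 105/4) = sqrt(1315/4) = sqrt(1315)/2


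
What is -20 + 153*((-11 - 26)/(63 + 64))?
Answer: -8201/127 ≈ -64.575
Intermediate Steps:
-20 + 153*((-11 - 26)/(63 + 64)) = -20 + 153*(-37/127) = -20 - 5661/127 = -8201/127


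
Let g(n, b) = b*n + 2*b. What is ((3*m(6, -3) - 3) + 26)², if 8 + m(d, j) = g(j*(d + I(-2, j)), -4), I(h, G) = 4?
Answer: 112225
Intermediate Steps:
g(n, b) = 2*b + b*n
m(d, j) = -16 - 4*j*(4 + d) (m(d, j) = -8 - 4*(2 + j*(d + 4)) = -8 - 4*(2 + j*(4 + d)) = -8 + (-8 - 4*j*(4 + d)) = -16 - 4*j*(4 + d))
((3*m(6, -3) - 3) + 26)² = ((3*(-16 - 4*(-3)*(4 + 6)) - 3) + 26)² = ((3*(-16 - 4*(-3)*10) - 3) + 26)² = ((3*(-16 + 120) - 3) + 26)² = ((3*104 - 3) + 26)² = ((312 - 3) + 26)² = (309 + 26)² = 335² = 112225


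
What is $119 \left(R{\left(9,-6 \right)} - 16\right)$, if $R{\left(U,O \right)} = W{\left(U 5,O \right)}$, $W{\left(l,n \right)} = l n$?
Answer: $-34034$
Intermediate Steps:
$R{\left(U,O \right)} = 5 O U$ ($R{\left(U,O \right)} = U 5 O = 5 U O = 5 O U$)
$119 \left(R{\left(9,-6 \right)} - 16\right) = 119 \left(5 \left(-6\right) 9 - 16\right) = 119 \left(-270 - 16\right) = 119 \left(-286\right) = -34034$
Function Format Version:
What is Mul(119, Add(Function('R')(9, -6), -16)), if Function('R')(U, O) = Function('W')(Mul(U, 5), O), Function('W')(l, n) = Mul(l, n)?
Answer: -34034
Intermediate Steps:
Function('R')(U, O) = Mul(5, O, U) (Function('R')(U, O) = Mul(Mul(U, 5), O) = Mul(Mul(5, U), O) = Mul(5, O, U))
Mul(119, Add(Function('R')(9, -6), -16)) = Mul(119, Add(Mul(5, -6, 9), -16)) = Mul(119, Add(-270, -16)) = Mul(119, -286) = -34034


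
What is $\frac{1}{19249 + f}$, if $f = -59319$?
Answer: $- \frac{1}{40070} \approx -2.4956 \cdot 10^{-5}$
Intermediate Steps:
$\frac{1}{19249 + f} = \frac{1}{19249 - 59319} = \frac{1}{-40070} = - \frac{1}{40070}$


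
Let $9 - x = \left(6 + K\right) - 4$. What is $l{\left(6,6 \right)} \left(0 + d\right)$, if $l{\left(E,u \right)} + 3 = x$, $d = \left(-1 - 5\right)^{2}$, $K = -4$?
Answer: $288$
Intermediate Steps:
$d = 36$ ($d = \left(-6\right)^{2} = 36$)
$x = 11$ ($x = 9 - \left(\left(6 - 4\right) - 4\right) = 9 - \left(2 - 4\right) = 9 - -2 = 9 + 2 = 11$)
$l{\left(E,u \right)} = 8$ ($l{\left(E,u \right)} = -3 + 11 = 8$)
$l{\left(6,6 \right)} \left(0 + d\right) = 8 \left(0 + 36\right) = 8 \cdot 36 = 288$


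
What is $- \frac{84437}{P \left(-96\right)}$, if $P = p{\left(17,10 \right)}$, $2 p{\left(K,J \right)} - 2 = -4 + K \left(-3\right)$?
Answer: $- \frac{84437}{2544} \approx -33.191$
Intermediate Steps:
$p{\left(K,J \right)} = -1 - \frac{3 K}{2}$ ($p{\left(K,J \right)} = 1 + \frac{-4 + K \left(-3\right)}{2} = 1 + \frac{-4 - 3 K}{2} = 1 - \left(2 + \frac{3 K}{2}\right) = -1 - \frac{3 K}{2}$)
$P = - \frac{53}{2}$ ($P = -1 - \frac{51}{2} = - \frac{53}{2} \approx -26.5$)
$- \frac{84437}{P \left(-96\right)} = - \frac{84437}{\left(- \frac{53}{2}\right) \left(-96\right)} = - \frac{84437}{2544}$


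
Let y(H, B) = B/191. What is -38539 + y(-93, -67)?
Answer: -7361016/191 ≈ -38539.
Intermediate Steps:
y(H, B) = B/191 (y(H, B) = B*(1/191) = B/191)
-38539 + y(-93, -67) = -38539 + (1/191)*(-67) = -38539 - 67/191 = -7361016/191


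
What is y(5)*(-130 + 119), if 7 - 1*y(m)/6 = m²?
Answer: 1188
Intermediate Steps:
y(m) = 42 - 6*m²
y(5)*(-130 + 119) = (42 - 6*5²)*(-130 + 119) = (42 - 6*25)*(-11) = (42 - 150)*(-11) = -108*(-11) = 1188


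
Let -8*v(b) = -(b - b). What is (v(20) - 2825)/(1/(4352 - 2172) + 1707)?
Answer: -6158500/3721261 ≈ -1.6549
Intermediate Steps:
v(b) = 0 (v(b) = -(-1)*(b - b)/8 = -(-1)*0/8 = -⅛*0 = 0)
(v(20) - 2825)/(1/(4352 - 2172) + 1707) = (0 - 2825)/(1/(4352 - 2172) + 1707) = -2825/(1/2180 + 1707) = -2825/3721261/2180 = -2825*2180/3721261 = -6158500/3721261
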